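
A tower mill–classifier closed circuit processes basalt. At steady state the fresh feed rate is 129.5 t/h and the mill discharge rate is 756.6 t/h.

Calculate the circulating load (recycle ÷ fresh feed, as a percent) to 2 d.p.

Discharge = new feed + return, hence
R = M − F = 756.6 − 129.5 = 627.1 t/h
CL = 100·R/F = 100·627.1/129.5 = 484.25 %

CL = 484.25 %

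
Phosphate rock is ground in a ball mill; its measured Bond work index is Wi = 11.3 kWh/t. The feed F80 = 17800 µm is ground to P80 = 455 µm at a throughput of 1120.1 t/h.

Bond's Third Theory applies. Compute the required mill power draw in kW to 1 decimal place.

Bond: W = 10·Wi·(1/√P80 − 1/√F80)
W = 10·11.3·(1/√455 − 1/√17800) = 10·11.3·(0.039385) = 4.4506 kWh/t
Mill draw = 4.4506 × 1120.1 = 4985.1 kW

P = 4985.1 kW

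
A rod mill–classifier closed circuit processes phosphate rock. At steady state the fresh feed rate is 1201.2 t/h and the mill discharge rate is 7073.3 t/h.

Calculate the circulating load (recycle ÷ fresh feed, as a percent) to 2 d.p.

Mill node: discharge = fresh + recycle.
R = M − F = 7073.3 − 1201.2 = 5872.1 t/h
CL = 100·R/F = 100·5872.1/1201.2 = 488.85 %

CL = 488.85 %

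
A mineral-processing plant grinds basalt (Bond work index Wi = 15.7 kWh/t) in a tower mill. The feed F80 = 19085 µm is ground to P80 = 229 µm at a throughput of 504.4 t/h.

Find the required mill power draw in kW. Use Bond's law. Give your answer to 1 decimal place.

W = 10 Wi (1/√P80 − 1/√F80)  [Bond]
W = 10·15.7·(1/√229 − 1/√19085) = 10·15.7·(0.058843) = 9.2384 kWh/t
Power = W × throughput = 9.2384 kWh/t × 504.4 t/h = 4659.8 kW

P = 4659.8 kW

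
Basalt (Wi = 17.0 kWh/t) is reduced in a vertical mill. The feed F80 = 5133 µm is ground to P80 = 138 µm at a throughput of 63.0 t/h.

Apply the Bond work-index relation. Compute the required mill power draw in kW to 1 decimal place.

W_Bond = 10·Wi·(1/√P₈₀ − 1/√F₈₀)
W = 10·17.0·(1/√138 − 1/√5133) = 10·17.0·(0.071168) = 12.0985 kWh/t
P = W·T = 12.0985·63.0 = 762.2 kW

P = 762.2 kW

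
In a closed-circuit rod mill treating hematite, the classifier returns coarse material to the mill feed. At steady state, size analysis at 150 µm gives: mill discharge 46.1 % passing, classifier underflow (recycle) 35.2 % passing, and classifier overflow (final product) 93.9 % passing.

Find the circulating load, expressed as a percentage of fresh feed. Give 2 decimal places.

Classifier node, passing 150 µm:
d + r·d = r·u + o → r(d−u) = o−d
r = (93.9 − 46.1)/(46.1 − 35.2) = 47.8/10.9 = 4.3853
CL = 100·r = 438.53 %

CL = 438.53 %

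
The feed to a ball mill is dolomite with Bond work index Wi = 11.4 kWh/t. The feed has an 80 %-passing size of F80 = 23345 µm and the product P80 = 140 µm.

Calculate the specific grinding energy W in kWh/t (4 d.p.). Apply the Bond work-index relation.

W = 10·Wi·(P80^(-½) − F80^(-½))
1/√140 = 0.084515;  1/√23345 = 0.006545
W = 10·11.4·(0.084515 − 0.006545) = 8.8886 kWh/t

W = 8.8886 kWh/t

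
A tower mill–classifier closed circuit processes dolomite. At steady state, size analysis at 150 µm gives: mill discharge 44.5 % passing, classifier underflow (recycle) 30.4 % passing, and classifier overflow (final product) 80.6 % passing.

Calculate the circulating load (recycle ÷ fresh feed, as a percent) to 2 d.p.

Classifier node, passing 150 µm:
(1+r)·d = r·u + o ⇒ r = (o−d)/(d−u)
r = (80.6 − 44.5)/(44.5 − 30.4) = 36.1/14.1 = 2.5603
CL = 100·r = 256.03 %

CL = 256.03 %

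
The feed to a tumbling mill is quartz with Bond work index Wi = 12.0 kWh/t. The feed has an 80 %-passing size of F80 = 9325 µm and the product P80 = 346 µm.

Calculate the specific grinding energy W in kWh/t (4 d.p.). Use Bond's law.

Bond:  W = 10 Wi (1/√P − 1/√F)
1/√346 = 0.053760;  1/√9325 = 0.010356
W = 10·12.0·(0.053760 − 0.010356) = 5.2086 kWh/t

W = 5.2086 kWh/t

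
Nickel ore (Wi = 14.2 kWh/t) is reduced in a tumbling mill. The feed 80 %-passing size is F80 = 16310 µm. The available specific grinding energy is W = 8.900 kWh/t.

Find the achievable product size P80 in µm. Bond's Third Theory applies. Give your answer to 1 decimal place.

P80 = 201.2 µm

Bond:  W = 10 Wi (1/√P − 1/√F)
P80^-0.5 = F80^-0.5 + W/(10 Wi)
  = 8.9000/(10·14.2) + 1/√16310 = 0.062676 + 0.007830 = 0.070506
P80 = (1/0.070506)² = 14.1831² = 201.16 µm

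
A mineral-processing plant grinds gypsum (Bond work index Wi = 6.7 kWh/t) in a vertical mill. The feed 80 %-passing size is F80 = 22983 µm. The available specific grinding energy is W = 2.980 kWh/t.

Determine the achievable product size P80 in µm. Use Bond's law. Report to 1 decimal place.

W = 10·Wi·[P80^(−½) − F80^(−½)]
⇒ 1/√P80 = W/(10 Wi) + 1/√F80
  = 2.9800/(10·6.7) + 1/√22983 = 0.044478 + 0.006596 = 0.051074
P80 = (1/0.051074)² = 19.5795² = 383.36 µm

P80 = 383.4 µm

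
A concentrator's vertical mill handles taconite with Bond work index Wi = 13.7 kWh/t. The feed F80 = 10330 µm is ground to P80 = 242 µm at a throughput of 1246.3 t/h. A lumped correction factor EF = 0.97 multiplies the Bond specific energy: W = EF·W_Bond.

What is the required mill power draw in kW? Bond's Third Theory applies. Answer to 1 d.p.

P = 9017.0 kW

W_Bond = 10·Wi·(1/√P₈₀ − 1/√F₈₀)
W = 10·13.7·(1/√242 − 1/√10330) = 10·13.7·(0.054443) = 7.4588 kWh/t
Corrected W = EF·W_Bond = 0.97·7.4588 = 7.2350 kWh/t
Power = W × throughput = 7.2350 kWh/t × 1246.3 t/h = 9017.0 kW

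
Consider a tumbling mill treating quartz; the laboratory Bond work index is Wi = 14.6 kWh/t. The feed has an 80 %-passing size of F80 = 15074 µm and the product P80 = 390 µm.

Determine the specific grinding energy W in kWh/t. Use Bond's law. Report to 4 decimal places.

W = 6.2038 kWh/t

W = 10 Wi / √P80 − 10 Wi / √F80
1/√390 = 0.050637;  1/√15074 = 0.008145
W = 10·14.6·(0.050637 − 0.008145) = 6.2038 kWh/t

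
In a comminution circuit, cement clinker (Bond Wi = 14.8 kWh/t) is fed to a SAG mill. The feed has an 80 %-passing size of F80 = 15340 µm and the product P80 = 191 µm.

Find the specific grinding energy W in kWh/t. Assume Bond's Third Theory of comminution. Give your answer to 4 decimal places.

W = 9.5140 kWh/t

W_Bond = 10·Wi·(1/√P₈₀ − 1/√F₈₀)
1/√191 = 0.072357;  1/√15340 = 0.008074
W = 10·14.8·(0.072357 − 0.008074) = 9.5140 kWh/t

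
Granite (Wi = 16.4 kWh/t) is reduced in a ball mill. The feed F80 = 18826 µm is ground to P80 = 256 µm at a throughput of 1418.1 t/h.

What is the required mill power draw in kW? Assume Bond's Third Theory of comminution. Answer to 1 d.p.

W = 10·Wi·[P80^(−½) − F80^(−½)]
W = 10·16.4·(1/√256 − 1/√18826) = 10·16.4·(0.055212) = 9.0547 kWh/t
P_mill = W·ṁ = 9.0547·1418.1 = 12840.5 kW

P = 12840.5 kW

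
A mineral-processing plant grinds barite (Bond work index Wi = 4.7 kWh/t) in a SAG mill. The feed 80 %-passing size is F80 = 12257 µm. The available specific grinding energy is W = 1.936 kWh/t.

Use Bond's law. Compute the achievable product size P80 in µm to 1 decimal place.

W = 10·Wi·(P80^(-½) − F80^(-½))
1/√P80 = 1/√F80 + W/(10·Wi)
  = 1.9360/(10·4.7) + 1/√12257 = 0.041191 + 0.009032 = 0.050224
P80 = (1/0.050224)² = 19.9108² = 396.44 µm

P80 = 396.4 µm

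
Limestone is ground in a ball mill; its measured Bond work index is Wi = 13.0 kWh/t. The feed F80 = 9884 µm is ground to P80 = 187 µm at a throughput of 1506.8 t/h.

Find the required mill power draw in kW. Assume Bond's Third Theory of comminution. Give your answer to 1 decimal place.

P = 12354.2 kW

W = 10 Wi / √P80 − 10 Wi / √F80
W = 10·13.0·(1/√187 − 1/√9884) = 10·13.0·(0.063069) = 8.1989 kWh/t
P_mill = W·ṁ = 8.1989·1506.8 = 12354.2 kW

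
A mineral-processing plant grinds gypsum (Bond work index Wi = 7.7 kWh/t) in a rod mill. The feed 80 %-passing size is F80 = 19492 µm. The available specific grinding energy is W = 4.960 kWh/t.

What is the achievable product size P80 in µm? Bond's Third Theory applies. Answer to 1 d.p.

P80 = 195.2 µm

W = 10 Wi / √P80 − 10 Wi / √F80
P80^-0.5 = F80^-0.5 + W/(10 Wi)
  = 4.9600/(10·7.7) + 1/√19492 = 0.064416 + 0.007163 = 0.071578
P80 = (1/0.071578)² = 13.9707² = 195.18 µm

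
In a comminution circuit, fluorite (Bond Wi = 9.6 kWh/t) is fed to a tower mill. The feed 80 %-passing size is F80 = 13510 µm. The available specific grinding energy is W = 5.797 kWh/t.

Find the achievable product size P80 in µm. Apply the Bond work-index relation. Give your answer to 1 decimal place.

P80 = 210.1 µm

W = 10·Wi·[P80^(−½) − F80^(−½)]
⇒ 1/√P80 = W/(10 Wi) + 1/√F80
  = 5.7970/(10·9.6) + 1/√13510 = 0.060385 + 0.008603 = 0.068989
P80 = (1/0.068989)² = 14.4951² = 210.11 µm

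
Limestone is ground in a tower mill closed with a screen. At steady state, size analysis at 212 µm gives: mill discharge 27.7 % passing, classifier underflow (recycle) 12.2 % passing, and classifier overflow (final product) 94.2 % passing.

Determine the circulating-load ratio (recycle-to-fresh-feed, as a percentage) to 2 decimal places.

Classifier node, passing 212 µm:
(1+r)d = ru + o → r = (o−d)/(d−u)
r = (94.2 − 27.7)/(27.7 − 12.2) = 66.5/15.5 = 4.2903
CL = 100·r = 429.03 %

CL = 429.03 %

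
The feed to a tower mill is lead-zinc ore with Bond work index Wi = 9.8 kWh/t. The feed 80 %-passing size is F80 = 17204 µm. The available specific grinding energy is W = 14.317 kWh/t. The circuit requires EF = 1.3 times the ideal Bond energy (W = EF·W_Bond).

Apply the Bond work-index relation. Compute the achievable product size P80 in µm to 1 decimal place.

P80 = 69.4 µm

W = 10 Wi (P80^-0.5 − F80^-0.5)
W_Bond = W / EF = 14.317 / 1.3 = 11.0131 kWh/t
P80^-0.5 = F80^-0.5 + W_Bond/(10 Wi)
  = 11.0131/(10·9.8) + 1/√17204 = 0.112378 + 0.007624 = 0.120002
P80 = (1/0.120002)² = 8.3332² = 69.44 µm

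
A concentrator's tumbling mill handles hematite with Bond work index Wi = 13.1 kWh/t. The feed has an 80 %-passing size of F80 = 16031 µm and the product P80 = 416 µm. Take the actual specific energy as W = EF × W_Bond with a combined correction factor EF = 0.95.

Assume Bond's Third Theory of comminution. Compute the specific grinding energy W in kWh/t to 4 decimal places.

W = 5.1188 kWh/t

W = 10 Wi (P80^-0.5 − F80^-0.5)
1/√416 = 0.049029;  1/√16031 = 0.007898
W = 10·13.1·(0.049029 − 0.007898) = 5.3882 kWh/t
W_actual = 0.95 × 5.3882 = 5.1188 kWh/t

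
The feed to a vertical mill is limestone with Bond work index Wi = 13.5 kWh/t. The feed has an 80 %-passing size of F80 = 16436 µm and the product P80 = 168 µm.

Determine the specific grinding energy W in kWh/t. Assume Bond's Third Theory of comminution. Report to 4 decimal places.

W = 9.3625 kWh/t

W = 10 Wi (1/√P80 − 1/√F80)  [Bond]
1/√168 = 0.077152;  1/√16436 = 0.007800
W = 10·13.5·(0.077152 − 0.007800) = 9.3625 kWh/t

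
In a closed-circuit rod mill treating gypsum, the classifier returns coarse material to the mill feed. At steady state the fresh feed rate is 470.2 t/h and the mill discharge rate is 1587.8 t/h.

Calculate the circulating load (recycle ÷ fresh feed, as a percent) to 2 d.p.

Discharge = new feed + return, hence
R = M − F = 1587.8 − 470.2 = 1117.6 t/h
CL = 100·R/F = 100·1117.6/470.2 = 237.69 %

CL = 237.69 %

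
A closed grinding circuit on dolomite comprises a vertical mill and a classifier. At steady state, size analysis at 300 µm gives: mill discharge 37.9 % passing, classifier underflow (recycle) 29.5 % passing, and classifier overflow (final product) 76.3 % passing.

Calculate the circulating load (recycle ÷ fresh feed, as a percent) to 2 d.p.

Two-product formula at 300 µm:
(1+r)·d = r·u + o ⇒ r = (o−d)/(d−u)
r = (76.3 − 37.9)/(37.9 − 29.5) = 38.4/8.4 = 4.5714
CL = 100·r = 457.14 %

CL = 457.14 %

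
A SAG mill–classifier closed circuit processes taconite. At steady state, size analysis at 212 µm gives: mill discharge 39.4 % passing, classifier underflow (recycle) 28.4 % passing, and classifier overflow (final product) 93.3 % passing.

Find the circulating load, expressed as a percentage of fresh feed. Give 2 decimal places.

Balance %-passing 212 µm (r = R/F):
r = (o − d)/(d − u)
r = (93.3 − 39.4)/(39.4 − 28.4) = 53.9/11.0 = 4.9000
CL = 100·r = 490.00 %

CL = 490.00 %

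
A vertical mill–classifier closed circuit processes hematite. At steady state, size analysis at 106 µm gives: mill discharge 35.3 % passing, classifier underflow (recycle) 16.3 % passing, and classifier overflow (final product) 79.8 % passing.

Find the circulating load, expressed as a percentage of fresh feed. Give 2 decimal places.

CL = 234.21 %

Let r = R/F. Size balance at 106 µm:
(1+r)d = ru + o → r = (o−d)/(d−u)
r = (79.8 − 35.3)/(35.3 − 16.3) = 44.5/19.0 = 2.3421
CL = 100·r = 234.21 %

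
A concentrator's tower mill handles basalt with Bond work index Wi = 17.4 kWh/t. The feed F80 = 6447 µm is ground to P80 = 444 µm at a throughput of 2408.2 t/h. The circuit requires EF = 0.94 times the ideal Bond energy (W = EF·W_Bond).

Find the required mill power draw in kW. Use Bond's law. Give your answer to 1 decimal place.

P = 13787.4 kW

W = 10·Wi·(P80^(-½) − F80^(-½))
W = 10·17.4·(1/√444 − 1/√6447) = 10·17.4·(0.035004) = 6.0906 kWh/t
Apply correction: 6.0906 × 0.94 = 5.7252 kWh/t
Power = W × throughput = 5.7252 kWh/t × 2408.2 t/h = 13787.4 kW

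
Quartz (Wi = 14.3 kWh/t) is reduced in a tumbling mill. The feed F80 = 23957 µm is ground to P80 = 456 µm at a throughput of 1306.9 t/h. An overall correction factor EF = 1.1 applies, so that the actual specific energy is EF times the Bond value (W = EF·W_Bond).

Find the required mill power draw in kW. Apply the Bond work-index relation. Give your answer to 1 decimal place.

P = 8298.8 kW

W = 10 Wi (1/√P80 − 1/√F80)  [Bond]
W = 10·14.3·(1/√456 − 1/√23957) = 10·14.3·(0.040369) = 5.7727 kWh/t
Apply correction: 5.7727 × 1.1 = 6.3500 kWh/t
P = W·T = 6.3500·1306.9 = 8298.8 kW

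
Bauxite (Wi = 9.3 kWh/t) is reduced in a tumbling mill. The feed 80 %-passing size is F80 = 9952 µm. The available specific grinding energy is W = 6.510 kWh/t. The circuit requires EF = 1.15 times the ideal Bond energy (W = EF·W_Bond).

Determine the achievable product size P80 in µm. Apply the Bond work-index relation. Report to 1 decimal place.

P80 = 199.0 µm

W = 10·Wi·(P80^(-½) − F80^(-½))
W_Bond = W / EF = 6.510 / 1.15 = 5.6609 kWh/t
P80^(−½) = W_Bond/(10 Wi) + F80^(−½)
  = 5.6609/(10·9.3) + 1/√9952 = 0.060870 + 0.010024 = 0.070894
P80 = (1/0.070894)² = 14.1056² = 198.97 µm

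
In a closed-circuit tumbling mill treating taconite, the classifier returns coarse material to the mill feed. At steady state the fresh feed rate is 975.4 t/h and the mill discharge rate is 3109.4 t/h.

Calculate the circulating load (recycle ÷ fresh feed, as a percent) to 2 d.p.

Steady state: M = F + R.
R = M − F = 3109.4 − 975.4 = 2134.0 t/h
CL = 100·R/F = 100·2134.0/975.4 = 218.78 %

CL = 218.78 %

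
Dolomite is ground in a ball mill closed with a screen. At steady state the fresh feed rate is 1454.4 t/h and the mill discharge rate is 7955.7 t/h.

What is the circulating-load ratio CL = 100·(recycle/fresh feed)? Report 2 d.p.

M = F + R at steady state, so:
R = M − F = 7955.7 − 1454.4 = 6501.3 t/h
CL = 100·R/F = 100·6501.3/1454.4 = 447.01 %

CL = 447.01 %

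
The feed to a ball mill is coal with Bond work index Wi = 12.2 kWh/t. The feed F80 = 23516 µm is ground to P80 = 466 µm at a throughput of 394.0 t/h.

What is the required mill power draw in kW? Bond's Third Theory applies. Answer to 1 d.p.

P = 1913.3 kW

Bond: W = 10·Wi·(1/√P80 − 1/√F80)
W = 10·12.2·(1/√466 − 1/√23516) = 10·12.2·(0.039803) = 4.8560 kWh/t
Power = W × throughput = 4.8560 kWh/t × 394.0 t/h = 1913.3 kW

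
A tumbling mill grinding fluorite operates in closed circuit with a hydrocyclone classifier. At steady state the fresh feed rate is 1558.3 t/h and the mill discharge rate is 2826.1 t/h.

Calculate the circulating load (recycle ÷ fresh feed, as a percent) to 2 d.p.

M = F + R at steady state, so:
R = M − F = 2826.1 − 1558.3 = 1267.8 t/h
CL = 100·R/F = 100·1267.8/1558.3 = 81.36 %

CL = 81.36 %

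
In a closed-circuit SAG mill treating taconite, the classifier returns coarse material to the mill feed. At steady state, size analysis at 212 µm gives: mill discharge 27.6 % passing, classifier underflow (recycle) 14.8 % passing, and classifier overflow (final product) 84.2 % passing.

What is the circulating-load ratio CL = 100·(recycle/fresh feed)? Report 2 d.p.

CL = 442.19 %

Two-product formula at 212 µm:
r = (o − d)/(d − u)
r = (84.2 − 27.6)/(27.6 − 14.8) = 56.6/12.8 = 4.4219
CL = 100·r = 442.19 %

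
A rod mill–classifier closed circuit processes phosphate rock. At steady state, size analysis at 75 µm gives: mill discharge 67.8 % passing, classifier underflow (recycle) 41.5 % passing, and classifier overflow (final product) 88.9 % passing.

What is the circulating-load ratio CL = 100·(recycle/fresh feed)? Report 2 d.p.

Mass balance on the −75 µm fraction:
(1+r)d = ru + o → r = (o−d)/(d−u)
r = (88.9 − 67.8)/(67.8 − 41.5) = 21.1/26.3 = 0.8023
CL = 100·r = 80.23 %

CL = 80.23 %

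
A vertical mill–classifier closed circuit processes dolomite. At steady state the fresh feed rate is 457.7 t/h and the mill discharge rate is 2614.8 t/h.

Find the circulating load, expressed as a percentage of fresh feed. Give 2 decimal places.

Discharge = new feed + return, hence
R = M − F = 2614.8 − 457.7 = 2157.1 t/h
CL = 100·R/F = 100·2157.1/457.7 = 471.29 %

CL = 471.29 %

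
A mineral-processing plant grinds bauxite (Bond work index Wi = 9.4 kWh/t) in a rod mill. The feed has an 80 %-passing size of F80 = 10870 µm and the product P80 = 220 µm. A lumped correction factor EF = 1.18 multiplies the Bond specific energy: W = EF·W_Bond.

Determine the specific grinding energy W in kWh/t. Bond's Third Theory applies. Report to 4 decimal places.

W = 6.4143 kWh/t

W = 10·Wi·[P80^(−½) − F80^(−½)]
1/√220 = 0.067420;  1/√10870 = 0.009591
W = 10·9.4·(0.067420 − 0.009591) = 5.4359 kWh/t
W_actual = 1.18 × 5.4359 = 6.4143 kWh/t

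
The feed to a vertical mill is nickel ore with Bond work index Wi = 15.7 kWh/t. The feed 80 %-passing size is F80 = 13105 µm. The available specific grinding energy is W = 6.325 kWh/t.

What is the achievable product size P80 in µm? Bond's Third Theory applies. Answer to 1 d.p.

Bond:  W = 10 Wi (1/√P − 1/√F)
1/√P80 = 1/√F80 + W/(10·Wi)
  = 6.3250/(10·15.7) + 1/√13105 = 0.040287 + 0.008735 = 0.049022
P80 = (1/0.049022)² = 20.3990² = 416.12 µm

P80 = 416.1 µm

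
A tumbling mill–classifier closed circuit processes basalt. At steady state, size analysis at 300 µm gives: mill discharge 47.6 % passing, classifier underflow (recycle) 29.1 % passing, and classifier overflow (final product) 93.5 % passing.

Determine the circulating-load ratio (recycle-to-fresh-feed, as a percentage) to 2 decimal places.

CL = 248.11 %

Let r = R/F. Size balance at 300 µm:
d + r·d = r·u + o → r(d−u) = o−d
r = (93.5 − 47.6)/(47.6 − 29.1) = 45.9/18.5 = 2.4811
CL = 100·r = 248.11 %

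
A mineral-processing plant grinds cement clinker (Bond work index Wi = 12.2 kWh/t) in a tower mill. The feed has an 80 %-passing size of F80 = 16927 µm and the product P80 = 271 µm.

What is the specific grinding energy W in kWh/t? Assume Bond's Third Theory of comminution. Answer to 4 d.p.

W = 6.4733 kWh/t

Bond:  W = 10 Wi (1/√P − 1/√F)
1/√271 = 0.060746;  1/√16927 = 0.007686
W = 10·12.2·(0.060746 − 0.007686) = 6.4733 kWh/t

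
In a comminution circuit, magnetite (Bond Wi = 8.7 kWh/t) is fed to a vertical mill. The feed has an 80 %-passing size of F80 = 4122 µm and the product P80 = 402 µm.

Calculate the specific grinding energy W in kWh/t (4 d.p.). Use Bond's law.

W = 2.9841 kWh/t

Bond:  W = 10 Wi (1/√P − 1/√F)
1/√402 = 0.049875;  1/√4122 = 0.015576
W = 10·8.7·(0.049875 − 0.015576) = 2.9841 kWh/t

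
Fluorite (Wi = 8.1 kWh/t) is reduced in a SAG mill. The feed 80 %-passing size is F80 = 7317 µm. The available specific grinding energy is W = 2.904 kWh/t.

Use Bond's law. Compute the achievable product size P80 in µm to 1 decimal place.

W = 10·Wi·(P80^(-½) − F80^(-½))
P80^(−½) = W/(10 Wi) + F80^(−½)
  = 2.9040/(10·8.1) + 1/√7317 = 0.035852 + 0.011691 = 0.047542
P80 = (1/0.047542)² = 21.0339² = 442.42 µm

P80 = 442.4 µm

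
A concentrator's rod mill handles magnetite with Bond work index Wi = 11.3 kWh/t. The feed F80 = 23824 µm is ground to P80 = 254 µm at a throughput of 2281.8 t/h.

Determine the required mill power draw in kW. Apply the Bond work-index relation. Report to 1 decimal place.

P = 14508.0 kW

W = 10 Wi (1/√P80 − 1/√F80)  [Bond]
W = 10·11.3·(1/√254 − 1/√23824) = 10·11.3·(0.056267) = 6.3581 kWh/t
Mill draw = 6.3581 × 2281.8 = 14508.0 kW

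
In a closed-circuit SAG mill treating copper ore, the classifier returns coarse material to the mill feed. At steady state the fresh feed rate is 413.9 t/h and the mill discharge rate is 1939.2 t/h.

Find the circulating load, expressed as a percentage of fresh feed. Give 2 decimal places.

CL = 368.52 %

Mill node: discharge = fresh + recycle.
R = M − F = 1939.2 − 413.9 = 1525.3 t/h
CL = 100·R/F = 100·1525.3/413.9 = 368.52 %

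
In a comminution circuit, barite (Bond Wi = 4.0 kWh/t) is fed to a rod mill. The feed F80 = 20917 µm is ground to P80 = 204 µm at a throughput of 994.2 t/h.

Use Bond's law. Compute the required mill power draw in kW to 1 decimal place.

P = 2509.3 kW

W = 10 Wi / √P80 − 10 Wi / √F80
W = 10·4.0·(1/√204 − 1/√20917) = 10·4.0·(0.063100) = 2.5240 kWh/t
Power = W × throughput = 2.5240 kWh/t × 994.2 t/h = 2509.3 kW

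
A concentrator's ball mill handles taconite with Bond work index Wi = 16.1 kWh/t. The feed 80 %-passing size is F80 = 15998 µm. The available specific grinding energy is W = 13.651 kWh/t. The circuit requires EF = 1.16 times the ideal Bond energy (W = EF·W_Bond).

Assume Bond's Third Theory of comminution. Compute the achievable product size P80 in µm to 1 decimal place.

P80 = 152.4 µm

W = 10 Wi / √P80 − 10 Wi / √F80
W_Bond = W / EF = 13.651 / 1.16 = 11.7681 kWh/t
⇒ 1/√P80 = W_Bond/(10·Wi) + 1/√F80
  = 11.7681/(10·16.1) + 1/√15998 = 0.073094 + 0.007906 = 0.081000
P80 = (1/0.081000)² = 12.3457² = 152.42 µm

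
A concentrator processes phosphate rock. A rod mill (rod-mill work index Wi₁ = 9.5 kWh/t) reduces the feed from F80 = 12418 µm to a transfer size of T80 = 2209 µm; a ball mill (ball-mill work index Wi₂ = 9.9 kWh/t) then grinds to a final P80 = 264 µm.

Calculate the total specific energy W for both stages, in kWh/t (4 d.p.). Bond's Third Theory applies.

W = 5.1554 kWh/t

W = 10 Wi (1/√P80 − 1/√F80)  [Bond]
Stage 1 (12418→2209 µm, Wi₁=9.5): W₁ = 10·9.5·(0.021277 − 0.008974) = 1.1688 kWh/t
Stage 2 (2209→264 µm, Wi₂=9.9): W₂ = 10·9.9·(0.061546 − 0.021277) = 3.9866 kWh/t
W = W₁ + W₂ = 1.1688 + 3.9866 = 5.1554 kWh/t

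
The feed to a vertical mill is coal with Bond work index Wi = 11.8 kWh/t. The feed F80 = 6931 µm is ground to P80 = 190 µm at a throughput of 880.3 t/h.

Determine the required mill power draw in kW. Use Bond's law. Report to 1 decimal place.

P = 6288.2 kW

W = 10·Wi·[P80^(−½) − F80^(−½)]
W = 10·11.8·(1/√190 − 1/√6931) = 10·11.8·(0.060536) = 7.1432 kWh/t
Mill draw = 7.1432 × 880.3 = 6288.2 kW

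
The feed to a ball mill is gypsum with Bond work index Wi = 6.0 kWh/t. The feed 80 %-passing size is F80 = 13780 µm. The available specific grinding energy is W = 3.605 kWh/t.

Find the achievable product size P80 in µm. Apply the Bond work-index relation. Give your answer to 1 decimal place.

Bond:  W = 10 Wi (1/√P − 1/√F)
P80^-0.5 = F80^-0.5 + W/(10 Wi)
  = 3.6050/(10·6.0) + 1/√13780 = 0.060083 + 0.008519 = 0.068602
P80 = (1/0.068602)² = 14.5768² = 212.48 µm

P80 = 212.5 µm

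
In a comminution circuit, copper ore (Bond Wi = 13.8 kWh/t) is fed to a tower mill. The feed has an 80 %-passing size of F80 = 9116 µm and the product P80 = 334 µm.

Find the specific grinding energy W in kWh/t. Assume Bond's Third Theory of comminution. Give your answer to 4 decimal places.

W = 6.1057 kWh/t

W = 10 Wi / √P80 − 10 Wi / √F80
1/√334 = 0.054718;  1/√9116 = 0.010474
W = 10·13.8·(0.054718 − 0.010474) = 6.1057 kWh/t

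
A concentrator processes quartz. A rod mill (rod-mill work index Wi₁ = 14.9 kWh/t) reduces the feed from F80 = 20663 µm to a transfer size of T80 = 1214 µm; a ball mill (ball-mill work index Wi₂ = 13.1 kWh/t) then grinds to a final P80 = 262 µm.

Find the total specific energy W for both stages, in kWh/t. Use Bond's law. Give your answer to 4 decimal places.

W = 10·Wi·[P80^(−½) − F80^(−½)]
Stage 1 (20663→1214 µm, Wi₁=14.9): W₁ = 10·14.9·(0.028701 − 0.006957) = 3.2398 kWh/t
Stage 2 (1214→262 µm, Wi₂=13.1): W₂ = 10·13.1·(0.061780 − 0.028701) = 4.3334 kWh/t
W = W₁ + W₂ = 3.2398 + 4.3334 = 7.5733 kWh/t

W = 7.5733 kWh/t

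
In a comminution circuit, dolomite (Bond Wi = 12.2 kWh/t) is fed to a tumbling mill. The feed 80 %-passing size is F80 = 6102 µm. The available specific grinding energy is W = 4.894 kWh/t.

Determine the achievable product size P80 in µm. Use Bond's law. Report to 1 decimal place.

P80 = 357.1 µm

Bond: W = 10·Wi·(1/√P80 − 1/√F80)
P80^-0.5 = F80^-0.5 + W/(10 Wi)
  = 4.8940/(10·12.2) + 1/√6102 = 0.040115 + 0.012802 = 0.052916
P80 = (1/0.052916)² = 18.8978² = 357.13 µm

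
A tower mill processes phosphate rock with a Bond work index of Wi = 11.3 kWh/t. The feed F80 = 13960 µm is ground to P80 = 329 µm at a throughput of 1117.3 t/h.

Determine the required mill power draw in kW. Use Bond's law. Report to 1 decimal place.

P = 5892.1 kW

W = 10 Wi (1/√P80 − 1/√F80)  [Bond]
W = 10·11.3·(1/√329 − 1/√13960) = 10·11.3·(0.046668) = 5.2735 kWh/t
Power = W × throughput = 5.2735 kWh/t × 1117.3 t/h = 5892.1 kW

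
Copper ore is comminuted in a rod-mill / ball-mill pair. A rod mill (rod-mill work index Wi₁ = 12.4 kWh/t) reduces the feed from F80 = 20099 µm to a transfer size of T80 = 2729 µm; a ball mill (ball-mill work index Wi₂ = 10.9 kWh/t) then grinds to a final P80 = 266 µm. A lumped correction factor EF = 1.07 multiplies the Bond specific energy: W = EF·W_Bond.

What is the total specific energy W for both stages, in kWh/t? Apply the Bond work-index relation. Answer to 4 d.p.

W = 6.5224 kWh/t

W = 10·Wi·(P80^(-½) − F80^(-½))
Stage 1 (20099→2729 µm, Wi₁=12.4): W₁ = 10·12.4·(0.019142 − 0.007054) = 1.4990 kWh/t
Stage 2 (2729→266 µm, Wi₂=10.9): W₂ = 10·10.9·(0.061314 − 0.019142) = 4.5967 kWh/t
W = W₁ + W₂ = 1.4990 + 4.5967 = 6.0957 kWh/t
W_actual = 1.07 × 6.0957 = 6.5224 kWh/t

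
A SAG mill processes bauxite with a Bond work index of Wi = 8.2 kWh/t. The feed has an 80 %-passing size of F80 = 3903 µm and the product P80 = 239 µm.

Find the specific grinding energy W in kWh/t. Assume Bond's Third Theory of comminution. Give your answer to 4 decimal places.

W = 10 Wi (P80^-0.5 − F80^-0.5)
1/√239 = 0.064685;  1/√3903 = 0.016007
W = 10·8.2·(0.064685 − 0.016007) = 3.9916 kWh/t

W = 3.9916 kWh/t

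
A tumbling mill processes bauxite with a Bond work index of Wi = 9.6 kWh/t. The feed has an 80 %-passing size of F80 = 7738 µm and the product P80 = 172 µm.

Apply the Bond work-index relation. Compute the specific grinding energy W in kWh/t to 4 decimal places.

W = 6.2286 kWh/t

W = 10·Wi·[P80^(−½) − F80^(−½)]
1/√172 = 0.076249;  1/√7738 = 0.011368
W = 10·9.6·(0.076249 − 0.011368) = 6.2286 kWh/t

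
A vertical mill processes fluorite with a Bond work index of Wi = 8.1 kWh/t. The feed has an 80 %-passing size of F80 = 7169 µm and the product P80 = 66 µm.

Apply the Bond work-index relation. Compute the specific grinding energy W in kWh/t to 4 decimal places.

Bond: W = 10·Wi·(1/√P80 − 1/√F80)
1/√66 = 0.123091;  1/√7169 = 0.011811
W = 10·8.1·(0.123091 − 0.011811) = 9.0138 kWh/t

W = 9.0138 kWh/t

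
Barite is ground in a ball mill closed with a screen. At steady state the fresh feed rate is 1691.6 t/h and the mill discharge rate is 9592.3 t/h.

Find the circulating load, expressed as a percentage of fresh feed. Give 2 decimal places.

M = F + R at steady state, so:
R = M − F = 9592.3 − 1691.6 = 7900.7 t/h
CL = 100·R/F = 100·7900.7/1691.6 = 467.05 %

CL = 467.05 %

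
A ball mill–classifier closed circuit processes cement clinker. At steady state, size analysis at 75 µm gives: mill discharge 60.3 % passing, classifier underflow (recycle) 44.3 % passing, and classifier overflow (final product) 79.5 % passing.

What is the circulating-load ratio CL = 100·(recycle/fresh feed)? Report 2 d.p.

Classifier node, passing 75 µm:
Fd + Rd = Ru + Fo ⇒ R/F = (o−d)/(d−u)
r = (79.5 − 60.3)/(60.3 − 44.3) = 19.2/16.0 = 1.2000
CL = 100·r = 120.00 %

CL = 120.00 %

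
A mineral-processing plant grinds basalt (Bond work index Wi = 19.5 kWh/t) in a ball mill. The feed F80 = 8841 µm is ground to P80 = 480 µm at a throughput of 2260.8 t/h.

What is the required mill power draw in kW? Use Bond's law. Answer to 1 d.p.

P = 15433.6 kW

W = 10 Wi / √P80 − 10 Wi / √F80
W = 10·19.5·(1/√480 − 1/√8841) = 10·19.5·(0.035008) = 6.8266 kWh/t
P = W·T = 6.8266·2260.8 = 15433.6 kW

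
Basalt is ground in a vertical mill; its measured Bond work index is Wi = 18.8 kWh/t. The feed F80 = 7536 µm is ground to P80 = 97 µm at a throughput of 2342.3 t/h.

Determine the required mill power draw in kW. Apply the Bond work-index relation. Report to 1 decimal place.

P = 39638.4 kW

W = 10·Wi·[P80^(−½) − F80^(−½)]
W = 10·18.8·(1/√97 − 1/√7536) = 10·18.8·(0.090015) = 16.9229 kWh/t
Power = W × throughput = 16.9229 kWh/t × 2342.3 t/h = 39638.4 kW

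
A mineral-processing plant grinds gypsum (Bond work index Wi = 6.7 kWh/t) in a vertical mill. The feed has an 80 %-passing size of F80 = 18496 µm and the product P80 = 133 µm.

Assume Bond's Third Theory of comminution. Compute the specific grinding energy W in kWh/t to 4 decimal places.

W = 10 Wi / √P80 − 10 Wi / √F80
1/√133 = 0.086711;  1/√18496 = 0.007353
W = 10·6.7·(0.086711 − 0.007353) = 5.3170 kWh/t

W = 5.3170 kWh/t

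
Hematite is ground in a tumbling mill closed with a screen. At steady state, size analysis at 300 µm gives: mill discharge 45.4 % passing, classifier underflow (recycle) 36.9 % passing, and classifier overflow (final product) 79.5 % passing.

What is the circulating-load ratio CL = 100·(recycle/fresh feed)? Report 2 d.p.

CL = 401.18 %

Two-product formula at 300 µm:
d + r·d = r·u + o → r(d−u) = o−d
r = (79.5 − 45.4)/(45.4 − 36.9) = 34.1/8.5 = 4.0118
CL = 100·r = 401.18 %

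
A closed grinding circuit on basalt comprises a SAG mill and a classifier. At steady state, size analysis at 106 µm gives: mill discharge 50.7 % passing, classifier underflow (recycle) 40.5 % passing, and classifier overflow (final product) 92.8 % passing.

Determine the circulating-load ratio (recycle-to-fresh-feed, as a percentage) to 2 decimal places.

Let r = R/F. Size balance at 106 µm:
r = (o − d)/(d − u)
r = (92.8 − 50.7)/(50.7 − 40.5) = 42.1/10.2 = 4.1275
CL = 100·r = 412.75 %

CL = 412.75 %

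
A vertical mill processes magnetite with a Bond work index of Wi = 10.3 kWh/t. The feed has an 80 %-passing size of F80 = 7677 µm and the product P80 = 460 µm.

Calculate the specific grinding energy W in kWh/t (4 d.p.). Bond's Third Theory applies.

W = 3.6268 kWh/t

W = 10·Wi·(P80^(-½) − F80^(-½))
1/√460 = 0.046625;  1/√7677 = 0.011413
W = 10·10.3·(0.046625 − 0.011413) = 3.6268 kWh/t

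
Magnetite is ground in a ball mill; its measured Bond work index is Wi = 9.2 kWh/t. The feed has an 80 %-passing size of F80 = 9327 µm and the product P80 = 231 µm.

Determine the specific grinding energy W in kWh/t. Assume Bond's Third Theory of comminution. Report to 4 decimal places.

Bond: W = 10·Wi·(1/√P80 − 1/√F80)
1/√231 = 0.065795;  1/√9327 = 0.010354
W = 10·9.2·(0.065795 − 0.010354) = 5.1005 kWh/t

W = 5.1005 kWh/t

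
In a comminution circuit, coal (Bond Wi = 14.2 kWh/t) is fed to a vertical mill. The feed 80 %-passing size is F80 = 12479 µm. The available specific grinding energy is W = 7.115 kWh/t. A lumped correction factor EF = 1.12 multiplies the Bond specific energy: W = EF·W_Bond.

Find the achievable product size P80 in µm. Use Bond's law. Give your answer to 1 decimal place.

Bond: W = 10·Wi·(1/√P80 − 1/√F80)
W_Bond = W / EF = 7.115 / 1.12 = 6.3527 kWh/t
⇒ 1/√P80 = W_Bond/(10 Wi) + 1/√F80
  = 6.3527/(10·14.2) + 1/√12479 = 0.044737 + 0.008952 = 0.053689
P80 = (1/0.053689)² = 18.6258² = 346.92 µm

P80 = 346.9 µm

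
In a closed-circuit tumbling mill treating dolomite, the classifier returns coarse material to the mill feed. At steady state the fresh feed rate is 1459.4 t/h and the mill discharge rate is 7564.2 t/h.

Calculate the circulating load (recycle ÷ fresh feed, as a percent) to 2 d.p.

CL = 418.31 %

M = F + R at steady state, so:
R = M − F = 7564.2 − 1459.4 = 6104.8 t/h
CL = 100·R/F = 100·6104.8/1459.4 = 418.31 %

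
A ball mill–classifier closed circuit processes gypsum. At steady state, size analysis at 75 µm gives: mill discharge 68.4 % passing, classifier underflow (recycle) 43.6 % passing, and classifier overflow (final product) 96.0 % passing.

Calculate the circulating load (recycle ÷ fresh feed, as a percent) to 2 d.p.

Classifier node, passing 75 µm:
Fd + Rd = Ru + Fo ⇒ R/F = (o−d)/(d−u)
r = (96.0 − 68.4)/(68.4 − 43.6) = 27.6/24.8 = 1.1129
CL = 100·r = 111.29 %

CL = 111.29 %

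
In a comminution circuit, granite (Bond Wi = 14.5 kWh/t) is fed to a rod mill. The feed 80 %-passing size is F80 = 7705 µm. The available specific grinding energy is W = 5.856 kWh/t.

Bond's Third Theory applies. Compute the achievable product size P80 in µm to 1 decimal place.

P80 = 373.0 µm

W_Bond = 10·Wi·(1/√P₈₀ − 1/√F₈₀)
1/√P80 = 1/√F80 + W/(10·Wi)
  = 5.8560/(10·14.5) + 1/√7705 = 0.040386 + 0.011392 = 0.051779
P80 = (1/0.051779)² = 19.3130² = 372.99 µm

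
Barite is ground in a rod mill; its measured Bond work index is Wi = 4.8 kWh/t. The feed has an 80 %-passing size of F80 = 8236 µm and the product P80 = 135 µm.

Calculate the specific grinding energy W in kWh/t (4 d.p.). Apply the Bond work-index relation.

W = 3.6023 kWh/t

Bond: W = 10·Wi·(1/√P80 − 1/√F80)
1/√135 = 0.086066;  1/√8236 = 0.011019
W = 10·4.8·(0.086066 − 0.011019) = 3.6023 kWh/t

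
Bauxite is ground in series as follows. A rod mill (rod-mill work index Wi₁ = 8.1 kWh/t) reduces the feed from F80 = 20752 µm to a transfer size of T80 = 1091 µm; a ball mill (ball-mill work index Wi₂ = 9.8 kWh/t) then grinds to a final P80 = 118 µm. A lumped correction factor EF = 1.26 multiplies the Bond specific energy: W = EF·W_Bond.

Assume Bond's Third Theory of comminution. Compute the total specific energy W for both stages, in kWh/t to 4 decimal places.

W = 10 Wi (P80^-0.5 − F80^-0.5)
Stage 1 (20752→1091 µm, Wi₁=8.1): W₁ = 10·8.1·(0.030275 − 0.006942) = 1.8900 kWh/t
Stage 2 (1091→118 µm, Wi₂=9.8): W₂ = 10·9.8·(0.092057 − 0.030275) = 6.0547 kWh/t
W = W₁ + W₂ = 1.8900 + 6.0547 = 7.9447 kWh/t
Corrected W = EF·W_Bond = 1.26·7.9447 = 10.0103 kWh/t

W = 10.0103 kWh/t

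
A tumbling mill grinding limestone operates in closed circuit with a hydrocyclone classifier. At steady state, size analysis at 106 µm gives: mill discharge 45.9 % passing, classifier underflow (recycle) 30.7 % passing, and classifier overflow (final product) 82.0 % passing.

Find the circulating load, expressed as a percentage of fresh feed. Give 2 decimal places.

Let r = R/F. Size balance at 106 µm:
Fd + Rd = Ru + Fo ⇒ R/F = (o−d)/(d−u)
r = (82.0 − 45.9)/(45.9 − 30.7) = 36.1/15.2 = 2.3750
CL = 100·r = 237.50 %

CL = 237.50 %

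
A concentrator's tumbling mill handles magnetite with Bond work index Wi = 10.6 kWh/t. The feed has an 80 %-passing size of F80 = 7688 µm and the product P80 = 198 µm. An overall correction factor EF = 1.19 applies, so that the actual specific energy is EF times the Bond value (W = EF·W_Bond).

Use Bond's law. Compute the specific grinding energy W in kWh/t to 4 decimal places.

W = 7.5258 kWh/t

W = 10 Wi (P80^-0.5 − F80^-0.5)
1/√198 = 0.071067;  1/√7688 = 0.011405
W = 10·10.6·(0.071067 − 0.011405) = 6.3242 kWh/t
With EF = 1.19: W = 6.3242·1.19 = 7.5258 kWh/t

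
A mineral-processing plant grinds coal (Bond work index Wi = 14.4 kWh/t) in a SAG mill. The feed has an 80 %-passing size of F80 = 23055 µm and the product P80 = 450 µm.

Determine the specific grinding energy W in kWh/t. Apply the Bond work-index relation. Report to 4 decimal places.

W = 10·Wi·[P80^(−½) − F80^(−½)]
1/√450 = 0.047140;  1/√23055 = 0.006586
W = 10·14.4·(0.047140 − 0.006586) = 5.8399 kWh/t

W = 5.8399 kWh/t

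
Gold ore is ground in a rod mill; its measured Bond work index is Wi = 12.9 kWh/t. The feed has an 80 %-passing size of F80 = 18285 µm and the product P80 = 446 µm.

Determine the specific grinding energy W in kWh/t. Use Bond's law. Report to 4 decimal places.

W = 5.1543 kWh/t

W = 10 Wi / √P80 − 10 Wi / √F80
1/√446 = 0.047351;  1/√18285 = 0.007395
W = 10·12.9·(0.047351 − 0.007395) = 5.1543 kWh/t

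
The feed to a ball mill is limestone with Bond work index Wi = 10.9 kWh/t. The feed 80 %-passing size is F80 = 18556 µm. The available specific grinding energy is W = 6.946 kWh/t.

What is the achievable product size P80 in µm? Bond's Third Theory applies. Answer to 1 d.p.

W = 10 Wi (1/√P80 − 1/√F80)  [Bond]
⇒ 1/√P80 = W/(10 Wi) + 1/√F80
  = 6.9460/(10·10.9) + 1/√18556 = 0.063725 + 0.007341 = 0.071066
P80 = (1/0.071066)² = 14.0715² = 198.01 µm

P80 = 198.0 µm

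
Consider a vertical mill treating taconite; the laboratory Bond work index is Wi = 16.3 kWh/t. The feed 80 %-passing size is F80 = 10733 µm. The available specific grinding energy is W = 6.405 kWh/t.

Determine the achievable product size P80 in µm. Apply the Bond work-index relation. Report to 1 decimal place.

W = 10 Wi (P80^-0.5 − F80^-0.5)
P80^(−½) = W/(10 Wi) + F80^(−½)
  = 6.4050/(10·16.3) + 1/√10733 = 0.039294 + 0.009652 = 0.048947
P80 = (1/0.048947)² = 20.4303² = 417.40 µm

P80 = 417.4 µm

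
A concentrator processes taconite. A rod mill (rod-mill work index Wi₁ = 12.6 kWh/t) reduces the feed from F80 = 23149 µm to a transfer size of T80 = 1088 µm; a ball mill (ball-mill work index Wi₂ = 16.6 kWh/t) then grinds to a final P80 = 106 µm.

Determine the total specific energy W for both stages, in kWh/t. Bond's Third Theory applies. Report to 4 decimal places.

W = 14.0825 kWh/t

W = 10 Wi / √P80 − 10 Wi / √F80
Stage 1 (23149→1088 µm, Wi₁=12.6): W₁ = 10·12.6·(0.030317 − 0.006573) = 2.9918 kWh/t
Stage 2 (1088→106 µm, Wi₂=16.6): W₂ = 10·16.6·(0.097129 − 0.030317) = 11.0907 kWh/t
W = W₁ + W₂ = 2.9918 + 11.0907 = 14.0825 kWh/t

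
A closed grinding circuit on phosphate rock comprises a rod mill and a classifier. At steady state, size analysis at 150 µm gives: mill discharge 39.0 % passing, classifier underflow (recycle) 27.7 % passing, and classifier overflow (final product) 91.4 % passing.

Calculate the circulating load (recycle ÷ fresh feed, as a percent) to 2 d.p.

Classifier node, passing 150 µm:
r = (o − d)/(d − u)
r = (91.4 − 39.0)/(39.0 − 27.7) = 52.4/11.3 = 4.6372
CL = 100·r = 463.72 %

CL = 463.72 %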